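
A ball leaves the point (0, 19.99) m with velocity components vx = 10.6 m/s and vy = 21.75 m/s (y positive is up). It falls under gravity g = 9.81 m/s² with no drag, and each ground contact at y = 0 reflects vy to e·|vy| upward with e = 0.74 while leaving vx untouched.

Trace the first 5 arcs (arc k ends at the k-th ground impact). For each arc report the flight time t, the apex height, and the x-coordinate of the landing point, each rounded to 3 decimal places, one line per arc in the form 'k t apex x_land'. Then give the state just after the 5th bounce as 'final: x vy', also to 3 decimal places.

1 5.216 44.101 55.286
2 4.438 24.150 102.326
3 3.284 13.224 137.137
4 2.430 7.242 162.896
5 1.798 3.966 181.958
final: 181.958 6.527

Arc 1: start y=19.990, vy=21.750 → t=5.216, apex=44.101, x_land=55.286, impact vy=-29.415
  bounce: vy ← 0.74·29.415 = 21.767
Arc 2: start y=0.000, vy=21.767 → t=4.438, apex=24.150, x_land=102.326, impact vy=-21.767
  bounce: vy ← 0.74·21.767 = 16.108
Arc 3: start y=0.000, vy=16.108 → t=3.284, apex=13.224, x_land=137.137, impact vy=-16.108
  bounce: vy ← 0.74·16.108 = 11.920
Arc 4: start y=0.000, vy=11.920 → t=2.430, apex=7.242, x_land=162.896, impact vy=-11.920
  bounce: vy ← 0.74·11.920 = 8.821
Arc 5: start y=0.000, vy=8.821 → t=1.798, apex=3.966, x_land=181.958, impact vy=-8.821
  bounce: vy ← 0.74·8.821 = 6.527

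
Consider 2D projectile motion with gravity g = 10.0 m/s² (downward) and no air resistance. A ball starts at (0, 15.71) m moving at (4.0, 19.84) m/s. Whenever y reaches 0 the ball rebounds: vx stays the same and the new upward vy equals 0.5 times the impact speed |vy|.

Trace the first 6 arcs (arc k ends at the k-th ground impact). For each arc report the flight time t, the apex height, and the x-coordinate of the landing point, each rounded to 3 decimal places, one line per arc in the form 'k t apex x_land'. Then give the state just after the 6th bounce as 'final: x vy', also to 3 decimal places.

1 4.644 35.391 18.578
2 2.660 8.848 29.220
3 1.330 2.212 34.541
4 0.665 0.553 37.201
5 0.333 0.138 38.532
6 0.166 0.035 39.197
final: 39.197 0.416

Arc 1: start y=15.710, vy=19.840 → t=4.644, apex=35.391, x_land=18.578, impact vy=-26.605
  bounce: vy ← 0.5·26.605 = 13.302
Arc 2: start y=0.000, vy=13.302 → t=2.660, apex=8.848, x_land=29.220, impact vy=-13.302
  bounce: vy ← 0.5·13.302 = 6.651
Arc 3: start y=0.000, vy=6.651 → t=1.330, apex=2.212, x_land=34.541, impact vy=-6.651
  bounce: vy ← 0.5·6.651 = 3.326
Arc 4: start y=0.000, vy=3.326 → t=0.665, apex=0.553, x_land=37.201, impact vy=-3.326
  bounce: vy ← 0.5·3.326 = 1.663
Arc 5: start y=0.000, vy=1.663 → t=0.333, apex=0.138, x_land=38.532, impact vy=-1.663
  bounce: vy ← 0.5·1.663 = 0.831
Arc 6: start y=0.000, vy=0.831 → t=0.166, apex=0.035, x_land=39.197, impact vy=-0.831
  bounce: vy ← 0.5·0.831 = 0.416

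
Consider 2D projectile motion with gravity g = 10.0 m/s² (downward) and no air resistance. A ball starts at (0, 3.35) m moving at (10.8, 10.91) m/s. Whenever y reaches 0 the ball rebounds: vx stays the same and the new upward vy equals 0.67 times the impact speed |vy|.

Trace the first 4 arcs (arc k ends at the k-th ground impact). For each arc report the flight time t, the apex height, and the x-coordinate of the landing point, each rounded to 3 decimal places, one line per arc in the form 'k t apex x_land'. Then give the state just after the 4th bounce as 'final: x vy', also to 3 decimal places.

Arc 1: start y=3.350, vy=10.910 → t=2.455, apex=9.301, x_land=26.513, impact vy=-13.639
  bounce: vy ← 0.67·13.639 = 9.138
Arc 2: start y=0.000, vy=9.138 → t=1.828, apex=4.175, x_land=46.252, impact vy=-9.138
  bounce: vy ← 0.67·9.138 = 6.123
Arc 3: start y=0.000, vy=6.123 → t=1.225, apex=1.874, x_land=59.477, impact vy=-6.123
  bounce: vy ← 0.67·6.123 = 4.102
Arc 4: start y=0.000, vy=4.102 → t=0.820, apex=0.841, x_land=68.337, impact vy=-4.102
  bounce: vy ← 0.67·4.102 = 2.748

1 2.455 9.301 26.513
2 1.828 4.175 46.252
3 1.225 1.874 59.477
4 0.820 0.841 68.337
final: 68.337 2.748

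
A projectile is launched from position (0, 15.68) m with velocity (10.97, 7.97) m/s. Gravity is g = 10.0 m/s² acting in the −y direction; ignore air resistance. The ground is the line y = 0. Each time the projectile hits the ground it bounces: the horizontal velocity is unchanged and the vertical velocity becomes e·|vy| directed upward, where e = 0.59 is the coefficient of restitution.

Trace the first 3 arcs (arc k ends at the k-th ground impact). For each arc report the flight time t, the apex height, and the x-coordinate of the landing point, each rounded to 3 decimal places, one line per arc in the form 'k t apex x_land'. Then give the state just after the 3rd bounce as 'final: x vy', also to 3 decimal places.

1 2.739 18.856 30.046
2 2.292 6.564 55.184
3 1.352 2.285 70.016
final: 70.016 3.988

Arc 1: start y=15.680, vy=7.970 → t=2.739, apex=18.856, x_land=30.046, impact vy=-19.420
  bounce: vy ← 0.59·19.420 = 11.458
Arc 2: start y=0.000, vy=11.458 → t=2.292, apex=6.564, x_land=55.184, impact vy=-11.458
  bounce: vy ← 0.59·11.458 = 6.760
Arc 3: start y=0.000, vy=6.760 → t=1.352, apex=2.285, x_land=70.016, impact vy=-6.760
  bounce: vy ← 0.59·6.760 = 3.988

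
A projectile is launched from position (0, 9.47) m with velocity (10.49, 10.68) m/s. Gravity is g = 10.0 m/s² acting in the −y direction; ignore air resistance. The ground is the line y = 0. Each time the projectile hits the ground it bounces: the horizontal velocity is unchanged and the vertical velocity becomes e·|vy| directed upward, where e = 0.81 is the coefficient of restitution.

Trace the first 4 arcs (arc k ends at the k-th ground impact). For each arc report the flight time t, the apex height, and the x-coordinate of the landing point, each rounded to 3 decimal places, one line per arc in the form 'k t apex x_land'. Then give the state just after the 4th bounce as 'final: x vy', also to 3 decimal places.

Arc 1: start y=9.470, vy=10.680 → t=2.810, apex=15.173, x_land=29.477, impact vy=-17.420
  bounce: vy ← 0.81·17.420 = 14.110
Arc 2: start y=0.000, vy=14.110 → t=2.822, apex=9.955, x_land=59.081, impact vy=-14.110
  bounce: vy ← 0.81·14.110 = 11.429
Arc 3: start y=0.000, vy=11.429 → t=2.286, apex=6.532, x_land=83.059, impact vy=-11.429
  bounce: vy ← 0.81·11.429 = 9.258
Arc 4: start y=0.000, vy=9.258 → t=1.852, apex=4.285, x_land=102.482, impact vy=-9.258
  bounce: vy ← 0.81·9.258 = 7.499

1 2.810 15.173 29.477
2 2.822 9.955 59.081
3 2.286 6.532 83.059
4 1.852 4.285 102.482
final: 102.482 7.499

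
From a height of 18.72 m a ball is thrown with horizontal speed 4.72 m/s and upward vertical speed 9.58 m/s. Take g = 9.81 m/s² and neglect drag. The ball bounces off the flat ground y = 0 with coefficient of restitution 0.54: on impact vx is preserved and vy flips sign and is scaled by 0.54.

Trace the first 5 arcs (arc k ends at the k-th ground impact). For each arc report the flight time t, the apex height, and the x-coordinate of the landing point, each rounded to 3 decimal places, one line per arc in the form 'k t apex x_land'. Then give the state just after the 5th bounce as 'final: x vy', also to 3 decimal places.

1 3.161 23.398 14.918
2 2.359 6.823 26.052
3 1.274 1.990 32.064
4 0.688 0.580 35.310
5 0.371 0.169 37.063
final: 37.063 0.984

Arc 1: start y=18.720, vy=9.580 → t=3.161, apex=23.398, x_land=14.918, impact vy=-21.426
  bounce: vy ← 0.54·21.426 = 11.570
Arc 2: start y=0.000, vy=11.570 → t=2.359, apex=6.823, x_land=26.052, impact vy=-11.570
  bounce: vy ← 0.54·11.570 = 6.248
Arc 3: start y=0.000, vy=6.248 → t=1.274, apex=1.990, x_land=32.064, impact vy=-6.248
  bounce: vy ← 0.54·6.248 = 3.374
Arc 4: start y=0.000, vy=3.374 → t=0.688, apex=0.580, x_land=35.310, impact vy=-3.374
  bounce: vy ← 0.54·3.374 = 1.822
Arc 5: start y=0.000, vy=1.822 → t=0.371, apex=0.169, x_land=37.063, impact vy=-1.822
  bounce: vy ← 0.54·1.822 = 0.984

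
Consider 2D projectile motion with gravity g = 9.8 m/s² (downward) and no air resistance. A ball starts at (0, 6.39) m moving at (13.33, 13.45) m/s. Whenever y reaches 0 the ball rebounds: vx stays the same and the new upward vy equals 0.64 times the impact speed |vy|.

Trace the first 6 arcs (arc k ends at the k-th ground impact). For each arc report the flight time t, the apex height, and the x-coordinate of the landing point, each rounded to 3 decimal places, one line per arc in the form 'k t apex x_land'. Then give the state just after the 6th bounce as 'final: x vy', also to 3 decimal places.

1 3.158 15.620 42.094
2 2.285 6.398 72.558
3 1.463 2.621 92.054
4 0.936 1.073 104.532
5 0.599 0.440 112.518
6 0.383 0.180 117.629
final: 117.629 1.202

Arc 1: start y=6.390, vy=13.450 → t=3.158, apex=15.620, x_land=42.094, impact vy=-17.497
  bounce: vy ← 0.64·17.497 = 11.198
Arc 2: start y=0.000, vy=11.198 → t=2.285, apex=6.398, x_land=72.558, impact vy=-11.198
  bounce: vy ← 0.64·11.198 = 7.167
Arc 3: start y=0.000, vy=7.167 → t=1.463, apex=2.621, x_land=92.054, impact vy=-7.167
  bounce: vy ← 0.64·7.167 = 4.587
Arc 4: start y=0.000, vy=4.587 → t=0.936, apex=1.073, x_land=104.532, impact vy=-4.587
  bounce: vy ← 0.64·4.587 = 2.936
Arc 5: start y=0.000, vy=2.936 → t=0.599, apex=0.440, x_land=112.518, impact vy=-2.936
  bounce: vy ← 0.64·2.936 = 1.879
Arc 6: start y=0.000, vy=1.879 → t=0.383, apex=0.180, x_land=117.629, impact vy=-1.879
  bounce: vy ← 0.64·1.879 = 1.202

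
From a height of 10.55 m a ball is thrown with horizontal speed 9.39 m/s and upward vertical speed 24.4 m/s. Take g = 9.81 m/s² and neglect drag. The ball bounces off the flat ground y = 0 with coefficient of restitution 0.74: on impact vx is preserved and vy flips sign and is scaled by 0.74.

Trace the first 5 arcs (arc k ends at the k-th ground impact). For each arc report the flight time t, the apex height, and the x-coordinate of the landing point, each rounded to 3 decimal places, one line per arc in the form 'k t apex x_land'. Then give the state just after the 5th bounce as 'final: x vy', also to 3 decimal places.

1 5.375 40.895 50.468
2 4.273 22.394 90.596
3 3.162 12.263 120.290
4 2.340 6.715 142.264
5 1.732 3.677 158.524
final: 158.524 6.286

Arc 1: start y=10.550, vy=24.400 → t=5.375, apex=40.895, x_land=50.468, impact vy=-28.326
  bounce: vy ← 0.74·28.326 = 20.961
Arc 2: start y=0.000, vy=20.961 → t=4.273, apex=22.394, x_land=90.596, impact vy=-20.961
  bounce: vy ← 0.74·20.961 = 15.511
Arc 3: start y=0.000, vy=15.511 → t=3.162, apex=12.263, x_land=120.290, impact vy=-15.511
  bounce: vy ← 0.74·15.511 = 11.478
Arc 4: start y=0.000, vy=11.478 → t=2.340, apex=6.715, x_land=142.264, impact vy=-11.478
  bounce: vy ← 0.74·11.478 = 8.494
Arc 5: start y=0.000, vy=8.494 → t=1.732, apex=3.677, x_land=158.524, impact vy=-8.494
  bounce: vy ← 0.74·8.494 = 6.286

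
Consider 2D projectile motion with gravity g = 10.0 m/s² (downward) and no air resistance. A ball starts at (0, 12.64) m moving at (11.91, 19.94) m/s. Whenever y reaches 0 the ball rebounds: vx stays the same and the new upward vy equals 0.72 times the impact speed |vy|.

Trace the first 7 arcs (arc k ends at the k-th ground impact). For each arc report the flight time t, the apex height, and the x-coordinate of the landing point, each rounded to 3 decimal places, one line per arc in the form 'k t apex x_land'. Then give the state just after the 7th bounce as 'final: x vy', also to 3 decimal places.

1 4.544 32.520 54.123
2 3.672 16.858 97.861
3 2.644 8.739 129.353
4 1.904 4.531 152.027
5 1.371 2.349 168.353
6 0.987 1.218 180.107
7 0.711 0.631 188.570
final: 188.570 2.558

Arc 1: start y=12.640, vy=19.940 → t=4.544, apex=32.520, x_land=54.123, impact vy=-25.503
  bounce: vy ← 0.72·25.503 = 18.362
Arc 2: start y=0.000, vy=18.362 → t=3.672, apex=16.858, x_land=97.861, impact vy=-18.362
  bounce: vy ← 0.72·18.362 = 13.221
Arc 3: start y=0.000, vy=13.221 → t=2.644, apex=8.739, x_land=129.353, impact vy=-13.221
  bounce: vy ← 0.72·13.221 = 9.519
Arc 4: start y=0.000, vy=9.519 → t=1.904, apex=4.531, x_land=152.027, impact vy=-9.519
  bounce: vy ← 0.72·9.519 = 6.854
Arc 5: start y=0.000, vy=6.854 → t=1.371, apex=2.349, x_land=168.353, impact vy=-6.854
  bounce: vy ← 0.72·6.854 = 4.935
Arc 6: start y=0.000, vy=4.935 → t=0.987, apex=1.218, x_land=180.107, impact vy=-4.935
  bounce: vy ← 0.72·4.935 = 3.553
Arc 7: start y=0.000, vy=3.553 → t=0.711, apex=0.631, x_land=188.570, impact vy=-3.553
  bounce: vy ← 0.72·3.553 = 2.558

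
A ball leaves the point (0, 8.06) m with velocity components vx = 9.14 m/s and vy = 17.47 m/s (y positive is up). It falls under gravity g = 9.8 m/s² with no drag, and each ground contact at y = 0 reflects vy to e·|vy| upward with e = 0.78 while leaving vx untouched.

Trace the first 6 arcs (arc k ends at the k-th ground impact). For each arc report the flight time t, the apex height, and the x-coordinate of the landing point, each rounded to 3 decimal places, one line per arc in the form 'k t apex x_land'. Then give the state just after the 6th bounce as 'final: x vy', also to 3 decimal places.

1 3.979 23.631 36.366
2 3.426 14.377 67.678
3 2.672 8.747 92.102
4 2.084 5.322 111.152
5 1.626 3.238 126.012
6 1.268 1.970 137.602
final: 137.602 4.847

Arc 1: start y=8.060, vy=17.470 → t=3.979, apex=23.631, x_land=36.366, impact vy=-21.522
  bounce: vy ← 0.78·21.522 = 16.787
Arc 2: start y=0.000, vy=16.787 → t=3.426, apex=14.377, x_land=67.678, impact vy=-16.787
  bounce: vy ← 0.78·16.787 = 13.094
Arc 3: start y=0.000, vy=13.094 → t=2.672, apex=8.747, x_land=92.102, impact vy=-13.094
  bounce: vy ← 0.78·13.094 = 10.213
Arc 4: start y=0.000, vy=10.213 → t=2.084, apex=5.322, x_land=111.152, impact vy=-10.213
  bounce: vy ← 0.78·10.213 = 7.966
Arc 5: start y=0.000, vy=7.966 → t=1.626, apex=3.238, x_land=126.012, impact vy=-7.966
  bounce: vy ← 0.78·7.966 = 6.214
Arc 6: start y=0.000, vy=6.214 → t=1.268, apex=1.970, x_land=137.602, impact vy=-6.214
  bounce: vy ← 0.78·6.214 = 4.847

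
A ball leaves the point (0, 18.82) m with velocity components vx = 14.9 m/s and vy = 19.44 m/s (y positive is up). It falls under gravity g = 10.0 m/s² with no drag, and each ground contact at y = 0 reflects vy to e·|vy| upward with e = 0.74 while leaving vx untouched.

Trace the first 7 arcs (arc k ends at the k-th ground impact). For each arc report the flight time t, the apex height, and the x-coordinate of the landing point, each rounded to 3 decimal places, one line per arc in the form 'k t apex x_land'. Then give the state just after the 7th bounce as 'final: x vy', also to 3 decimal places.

Arc 1: start y=18.820, vy=19.440 → t=4.690, apex=37.716, x_land=69.888, impact vy=-27.465
  bounce: vy ← 0.74·27.465 = 20.324
Arc 2: start y=0.000, vy=20.324 → t=4.065, apex=20.653, x_land=130.453, impact vy=-20.324
  bounce: vy ← 0.74·20.324 = 15.040
Arc 3: start y=0.000, vy=15.040 → t=3.008, apex=11.310, x_land=175.272, impact vy=-15.040
  bounce: vy ← 0.74·15.040 = 11.129
Arc 4: start y=0.000, vy=11.129 → t=2.226, apex=6.193, x_land=208.437, impact vy=-11.129
  bounce: vy ← 0.74·11.129 = 8.236
Arc 5: start y=0.000, vy=8.236 → t=1.647, apex=3.391, x_land=232.980, impact vy=-8.236
  bounce: vy ← 0.74·8.236 = 6.094
Arc 6: start y=0.000, vy=6.094 → t=1.219, apex=1.857, x_land=251.141, impact vy=-6.094
  bounce: vy ← 0.74·6.094 = 4.510
Arc 7: start y=0.000, vy=4.510 → t=0.902, apex=1.017, x_land=264.581, impact vy=-4.510
  bounce: vy ← 0.74·4.510 = 3.337

1 4.690 37.716 69.888
2 4.065 20.653 130.453
3 3.008 11.310 175.272
4 2.226 6.193 208.437
5 1.647 3.391 232.980
6 1.219 1.857 251.141
7 0.902 1.017 264.581
final: 264.581 3.337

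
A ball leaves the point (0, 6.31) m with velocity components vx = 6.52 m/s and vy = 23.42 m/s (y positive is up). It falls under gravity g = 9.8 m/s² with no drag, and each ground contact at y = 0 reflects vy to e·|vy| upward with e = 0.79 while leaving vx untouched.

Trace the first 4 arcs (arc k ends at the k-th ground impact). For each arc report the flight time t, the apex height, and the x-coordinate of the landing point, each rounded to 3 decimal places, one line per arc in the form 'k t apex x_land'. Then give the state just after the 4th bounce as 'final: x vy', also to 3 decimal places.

Arc 1: start y=6.310, vy=23.420 → t=5.035, apex=34.295, x_land=32.830, impact vy=-25.926
  bounce: vy ← 0.79·25.926 = 20.482
Arc 2: start y=0.000, vy=20.482 → t=4.180, apex=21.403, x_land=60.084, impact vy=-20.482
  bounce: vy ← 0.79·20.482 = 16.181
Arc 3: start y=0.000, vy=16.181 → t=3.302, apex=13.358, x_land=81.614, impact vy=-16.181
  bounce: vy ← 0.79·16.181 = 12.783
Arc 4: start y=0.000, vy=12.783 → t=2.609, apex=8.337, x_land=98.623, impact vy=-12.783
  bounce: vy ← 0.79·12.783 = 10.098

1 5.035 34.295 32.830
2 4.180 21.403 60.084
3 3.302 13.358 81.614
4 2.609 8.337 98.623
final: 98.623 10.098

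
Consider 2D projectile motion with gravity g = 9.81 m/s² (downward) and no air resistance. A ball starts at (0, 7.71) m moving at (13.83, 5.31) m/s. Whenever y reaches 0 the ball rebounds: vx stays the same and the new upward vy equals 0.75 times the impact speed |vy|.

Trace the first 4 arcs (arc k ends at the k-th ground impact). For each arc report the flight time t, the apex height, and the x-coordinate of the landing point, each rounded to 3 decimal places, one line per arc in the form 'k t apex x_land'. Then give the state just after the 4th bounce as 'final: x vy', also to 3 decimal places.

1 1.907 9.147 26.372
2 2.048 5.145 54.701
3 1.536 2.894 75.948
4 1.152 1.628 91.884
final: 91.884 4.239

Arc 1: start y=7.710, vy=5.310 → t=1.907, apex=9.147, x_land=26.372, impact vy=-13.397
  bounce: vy ← 0.75·13.397 = 10.047
Arc 2: start y=0.000, vy=10.047 → t=2.048, apex=5.145, x_land=54.701, impact vy=-10.047
  bounce: vy ← 0.75·10.047 = 7.536
Arc 3: start y=0.000, vy=7.536 → t=1.536, apex=2.894, x_land=75.948, impact vy=-7.536
  bounce: vy ← 0.75·7.536 = 5.652
Arc 4: start y=0.000, vy=5.652 → t=1.152, apex=1.628, x_land=91.884, impact vy=-5.652
  bounce: vy ← 0.75·5.652 = 4.239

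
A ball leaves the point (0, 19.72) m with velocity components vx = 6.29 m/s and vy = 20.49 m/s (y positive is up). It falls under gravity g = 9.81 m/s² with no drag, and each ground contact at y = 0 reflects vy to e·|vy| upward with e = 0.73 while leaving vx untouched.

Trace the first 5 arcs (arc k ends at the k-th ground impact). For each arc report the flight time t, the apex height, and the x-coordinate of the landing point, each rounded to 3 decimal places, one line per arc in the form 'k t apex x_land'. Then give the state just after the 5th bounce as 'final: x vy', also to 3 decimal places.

Arc 1: start y=19.720, vy=20.490 → t=4.984, apex=41.119, x_land=31.350, impact vy=-28.403
  bounce: vy ← 0.73·28.403 = 20.734
Arc 2: start y=0.000, vy=20.734 → t=4.227, apex=21.912, x_land=57.939, impact vy=-20.734
  bounce: vy ← 0.73·20.734 = 15.136
Arc 3: start y=0.000, vy=15.136 → t=3.086, apex=11.677, x_land=77.349, impact vy=-15.136
  bounce: vy ← 0.73·15.136 = 11.049
Arc 4: start y=0.000, vy=11.049 → t=2.253, apex=6.223, x_land=91.518, impact vy=-11.049
  bounce: vy ← 0.73·11.049 = 8.066
Arc 5: start y=0.000, vy=8.066 → t=1.644, apex=3.316, x_land=101.862, impact vy=-8.066
  bounce: vy ← 0.73·8.066 = 5.888

1 4.984 41.119 31.350
2 4.227 21.912 57.939
3 3.086 11.677 77.349
4 2.253 6.223 91.518
5 1.644 3.316 101.862
final: 101.862 5.888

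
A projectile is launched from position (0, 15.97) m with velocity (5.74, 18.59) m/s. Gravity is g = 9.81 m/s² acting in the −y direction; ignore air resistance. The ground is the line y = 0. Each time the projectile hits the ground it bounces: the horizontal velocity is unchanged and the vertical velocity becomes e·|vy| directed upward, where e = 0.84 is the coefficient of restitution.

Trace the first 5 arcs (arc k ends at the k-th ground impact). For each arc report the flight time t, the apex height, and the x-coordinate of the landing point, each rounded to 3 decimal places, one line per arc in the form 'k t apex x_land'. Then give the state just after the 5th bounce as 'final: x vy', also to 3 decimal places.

Arc 1: start y=15.970, vy=18.590 → t=4.512, apex=33.584, x_land=25.897, impact vy=-25.669
  bounce: vy ← 0.84·25.669 = 21.562
Arc 2: start y=0.000, vy=21.562 → t=4.396, apex=23.697, x_land=51.130, impact vy=-21.562
  bounce: vy ← 0.84·21.562 = 18.112
Arc 3: start y=0.000, vy=18.112 → t=3.693, apex=16.721, x_land=72.326, impact vy=-18.112
  bounce: vy ← 0.84·18.112 = 15.214
Arc 4: start y=0.000, vy=15.214 → t=3.102, apex=11.798, x_land=90.130, impact vy=-15.214
  bounce: vy ← 0.84·15.214 = 12.780
Arc 5: start y=0.000, vy=12.780 → t=2.606, apex=8.325, x_land=105.086, impact vy=-12.780
  bounce: vy ← 0.84·12.780 = 10.735

1 4.512 33.584 25.897
2 4.396 23.697 51.130
3 3.693 16.721 72.326
4 3.102 11.798 90.130
5 2.606 8.325 105.086
final: 105.086 10.735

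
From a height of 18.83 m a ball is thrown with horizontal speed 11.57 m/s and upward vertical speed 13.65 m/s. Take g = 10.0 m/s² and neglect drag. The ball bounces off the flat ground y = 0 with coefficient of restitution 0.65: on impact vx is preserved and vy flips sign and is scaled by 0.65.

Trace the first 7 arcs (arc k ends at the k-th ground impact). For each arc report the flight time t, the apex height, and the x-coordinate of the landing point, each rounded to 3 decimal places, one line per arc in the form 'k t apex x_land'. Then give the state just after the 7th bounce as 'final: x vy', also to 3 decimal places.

Arc 1: start y=18.830, vy=13.650 → t=3.738, apex=28.146, x_land=43.244, impact vy=-23.726
  bounce: vy ← 0.65·23.726 = 15.422
Arc 2: start y=0.000, vy=15.422 → t=3.084, apex=11.892, x_land=78.930, impact vy=-15.422
  bounce: vy ← 0.65·15.422 = 10.024
Arc 3: start y=0.000, vy=10.024 → t=2.005, apex=5.024, x_land=102.126, impact vy=-10.024
  bounce: vy ← 0.65·10.024 = 6.516
Arc 4: start y=0.000, vy=6.516 → t=1.303, apex=2.123, x_land=117.204, impact vy=-6.516
  bounce: vy ← 0.65·6.516 = 4.235
Arc 5: start y=0.000, vy=4.235 → t=0.847, apex=0.897, x_land=127.004, impact vy=-4.235
  bounce: vy ← 0.65·4.235 = 2.753
Arc 6: start y=0.000, vy=2.753 → t=0.551, apex=0.379, x_land=133.374, impact vy=-2.753
  bounce: vy ← 0.65·2.753 = 1.789
Arc 7: start y=0.000, vy=1.789 → t=0.358, apex=0.160, x_land=137.515, impact vy=-1.789
  bounce: vy ← 0.65·1.789 = 1.163

1 3.738 28.146 43.244
2 3.084 11.892 78.930
3 2.005 5.024 102.126
4 1.303 2.123 117.204
5 0.847 0.897 127.004
6 0.551 0.379 133.374
7 0.358 0.160 137.515
final: 137.515 1.163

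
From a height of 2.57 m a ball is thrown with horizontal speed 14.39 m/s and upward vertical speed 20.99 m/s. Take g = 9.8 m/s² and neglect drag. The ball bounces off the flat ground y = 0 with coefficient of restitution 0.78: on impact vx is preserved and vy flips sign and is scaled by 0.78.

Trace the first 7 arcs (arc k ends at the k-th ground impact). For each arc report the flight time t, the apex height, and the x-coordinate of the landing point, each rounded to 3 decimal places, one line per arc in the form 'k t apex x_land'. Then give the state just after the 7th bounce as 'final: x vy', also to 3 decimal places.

1 4.403 25.049 63.356
2 3.527 15.240 114.111
3 2.751 9.272 153.700
4 2.146 5.641 184.580
5 1.674 3.432 208.665
6 1.306 2.088 227.452
7 1.018 1.270 242.106
final: 242.106 3.892

Arc 1: start y=2.570, vy=20.990 → t=4.403, apex=25.049, x_land=63.356, impact vy=-22.157
  bounce: vy ← 0.78·22.157 = 17.283
Arc 2: start y=0.000, vy=17.283 → t=3.527, apex=15.240, x_land=114.111, impact vy=-17.283
  bounce: vy ← 0.78·17.283 = 13.481
Arc 3: start y=0.000, vy=13.481 → t=2.751, apex=9.272, x_land=153.700, impact vy=-13.481
  bounce: vy ← 0.78·13.481 = 10.515
Arc 4: start y=0.000, vy=10.515 → t=2.146, apex=5.641, x_land=184.580, impact vy=-10.515
  bounce: vy ← 0.78·10.515 = 8.202
Arc 5: start y=0.000, vy=8.202 → t=1.674, apex=3.432, x_land=208.665, impact vy=-8.202
  bounce: vy ← 0.78·8.202 = 6.397
Arc 6: start y=0.000, vy=6.397 → t=1.306, apex=2.088, x_land=227.452, impact vy=-6.397
  bounce: vy ← 0.78·6.397 = 4.990
Arc 7: start y=0.000, vy=4.990 → t=1.018, apex=1.270, x_land=242.106, impact vy=-4.990
  bounce: vy ← 0.78·4.990 = 3.892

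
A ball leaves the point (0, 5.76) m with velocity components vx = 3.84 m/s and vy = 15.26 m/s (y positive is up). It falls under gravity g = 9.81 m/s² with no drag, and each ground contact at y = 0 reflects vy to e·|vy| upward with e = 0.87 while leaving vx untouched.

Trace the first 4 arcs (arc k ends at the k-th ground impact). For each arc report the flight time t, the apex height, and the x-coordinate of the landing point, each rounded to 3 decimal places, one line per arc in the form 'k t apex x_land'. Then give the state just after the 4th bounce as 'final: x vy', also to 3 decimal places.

Arc 1: start y=5.760, vy=15.260 → t=3.451, apex=17.629, x_land=13.253, impact vy=-18.598
  bounce: vy ← 0.87·18.598 = 16.180
Arc 2: start y=0.000, vy=16.180 → t=3.299, apex=13.343, x_land=25.920, impact vy=-16.180
  bounce: vy ← 0.87·16.180 = 14.077
Arc 3: start y=0.000, vy=14.077 → t=2.870, apex=10.100, x_land=36.940, impact vy=-14.077
  bounce: vy ← 0.87·14.077 = 12.247
Arc 4: start y=0.000, vy=12.247 → t=2.497, apex=7.644, x_land=46.528, impact vy=-12.247
  bounce: vy ← 0.87·12.247 = 10.655

1 3.451 17.629 13.253
2 3.299 13.343 25.920
3 2.870 10.100 36.940
4 2.497 7.644 46.528
final: 46.528 10.655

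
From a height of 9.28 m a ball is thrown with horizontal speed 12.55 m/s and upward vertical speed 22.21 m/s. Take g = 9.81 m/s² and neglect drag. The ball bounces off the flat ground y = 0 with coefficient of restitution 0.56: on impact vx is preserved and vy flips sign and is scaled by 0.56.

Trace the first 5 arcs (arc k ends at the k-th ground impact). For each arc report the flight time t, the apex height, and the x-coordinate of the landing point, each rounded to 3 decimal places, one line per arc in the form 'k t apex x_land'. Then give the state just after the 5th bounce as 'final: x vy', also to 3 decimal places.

Arc 1: start y=9.280, vy=22.210 → t=4.913, apex=34.422, x_land=61.660, impact vy=-25.988
  bounce: vy ← 0.56·25.988 = 14.553
Arc 2: start y=0.000, vy=14.553 → t=2.967, apex=10.795, x_land=98.895, impact vy=-14.553
  bounce: vy ← 0.56·14.553 = 8.150
Arc 3: start y=0.000, vy=8.150 → t=1.662, apex=3.385, x_land=119.747, impact vy=-8.150
  bounce: vy ← 0.56·8.150 = 4.564
Arc 4: start y=0.000, vy=4.564 → t=0.930, apex=1.062, x_land=131.424, impact vy=-4.564
  bounce: vy ← 0.56·4.564 = 2.556
Arc 5: start y=0.000, vy=2.556 → t=0.521, apex=0.333, x_land=137.964, impact vy=-2.556
  bounce: vy ← 0.56·2.556 = 1.431

1 4.913 34.422 61.660
2 2.967 10.795 98.895
3 1.662 3.385 119.747
4 0.930 1.062 131.424
5 0.521 0.333 137.964
final: 137.964 1.431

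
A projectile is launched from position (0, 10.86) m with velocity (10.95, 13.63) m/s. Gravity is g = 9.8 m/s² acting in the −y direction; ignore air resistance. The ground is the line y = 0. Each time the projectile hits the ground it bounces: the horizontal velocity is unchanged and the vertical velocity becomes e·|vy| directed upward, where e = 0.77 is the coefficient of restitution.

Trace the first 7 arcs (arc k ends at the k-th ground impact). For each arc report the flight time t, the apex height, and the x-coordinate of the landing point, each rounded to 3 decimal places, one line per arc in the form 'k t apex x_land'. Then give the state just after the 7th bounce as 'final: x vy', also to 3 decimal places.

Arc 1: start y=10.860, vy=13.630 → t=3.428, apex=20.338, x_land=37.538, impact vy=-19.966
  bounce: vy ← 0.77·19.966 = 15.374
Arc 2: start y=0.000, vy=15.374 → t=3.137, apex=12.059, x_land=71.894, impact vy=-15.374
  bounce: vy ← 0.77·15.374 = 11.838
Arc 3: start y=0.000, vy=11.838 → t=2.416, apex=7.150, x_land=98.347, impact vy=-11.838
  bounce: vy ← 0.77·11.838 = 9.115
Arc 4: start y=0.000, vy=9.115 → t=1.860, apex=4.239, x_land=118.717, impact vy=-9.115
  bounce: vy ← 0.77·9.115 = 7.019
Arc 5: start y=0.000, vy=7.019 → t=1.432, apex=2.513, x_land=134.401, impact vy=-7.019
  bounce: vy ← 0.77·7.019 = 5.404
Arc 6: start y=0.000, vy=5.404 → t=1.103, apex=1.490, x_land=146.478, impact vy=-5.404
  bounce: vy ← 0.77·5.404 = 4.161
Arc 7: start y=0.000, vy=4.161 → t=0.849, apex=0.883, x_land=155.777, impact vy=-4.161
  bounce: vy ← 0.77·4.161 = 3.204

1 3.428 20.338 37.538
2 3.137 12.059 71.894
3 2.416 7.150 98.347
4 1.860 4.239 118.717
5 1.432 2.513 134.401
6 1.103 1.490 146.478
7 0.849 0.883 155.777
final: 155.777 3.204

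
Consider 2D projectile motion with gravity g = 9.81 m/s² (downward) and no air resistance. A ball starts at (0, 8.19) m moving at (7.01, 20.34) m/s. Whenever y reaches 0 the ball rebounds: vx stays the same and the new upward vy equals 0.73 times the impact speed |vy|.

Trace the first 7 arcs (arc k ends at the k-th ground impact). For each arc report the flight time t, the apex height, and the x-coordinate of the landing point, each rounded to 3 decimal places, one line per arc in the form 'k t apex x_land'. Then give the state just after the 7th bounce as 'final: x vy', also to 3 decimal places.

1 4.516 29.276 31.661
2 3.567 15.601 56.665
3 2.604 8.314 74.918
4 1.901 4.431 88.242
5 1.388 2.361 97.969
6 1.013 1.258 105.070
7 0.739 0.670 110.253
final: 110.253 2.648

Arc 1: start y=8.190, vy=20.340 → t=4.516, apex=29.276, x_land=31.661, impact vy=-23.967
  bounce: vy ← 0.73·23.967 = 17.496
Arc 2: start y=0.000, vy=17.496 → t=3.567, apex=15.601, x_land=56.665, impact vy=-17.496
  bounce: vy ← 0.73·17.496 = 12.772
Arc 3: start y=0.000, vy=12.772 → t=2.604, apex=8.314, x_land=74.918, impact vy=-12.772
  bounce: vy ← 0.73·12.772 = 9.323
Arc 4: start y=0.000, vy=9.323 → t=1.901, apex=4.431, x_land=88.242, impact vy=-9.323
  bounce: vy ← 0.73·9.323 = 6.806
Arc 5: start y=0.000, vy=6.806 → t=1.388, apex=2.361, x_land=97.969, impact vy=-6.806
  bounce: vy ← 0.73·6.806 = 4.968
Arc 6: start y=0.000, vy=4.968 → t=1.013, apex=1.258, x_land=105.070, impact vy=-4.968
  bounce: vy ← 0.73·4.968 = 3.627
Arc 7: start y=0.000, vy=3.627 → t=0.739, apex=0.670, x_land=110.253, impact vy=-3.627
  bounce: vy ← 0.73·3.627 = 2.648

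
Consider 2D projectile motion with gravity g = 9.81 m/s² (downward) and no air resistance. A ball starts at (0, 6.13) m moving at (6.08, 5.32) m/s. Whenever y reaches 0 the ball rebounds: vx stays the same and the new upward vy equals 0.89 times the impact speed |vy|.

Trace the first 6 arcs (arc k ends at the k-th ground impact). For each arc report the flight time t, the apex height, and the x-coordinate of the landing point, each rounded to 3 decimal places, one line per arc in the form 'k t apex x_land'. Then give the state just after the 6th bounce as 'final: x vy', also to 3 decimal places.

1 1.785 7.573 10.852
2 2.212 5.998 24.299
3 1.968 4.751 36.266
4 1.752 3.763 46.918
5 1.559 2.981 56.398
6 1.388 2.361 64.834
final: 64.834 6.058

Arc 1: start y=6.130, vy=5.320 → t=1.785, apex=7.573, x_land=10.852, impact vy=-12.189
  bounce: vy ← 0.89·12.189 = 10.848
Arc 2: start y=0.000, vy=10.848 → t=2.212, apex=5.998, x_land=24.299, impact vy=-10.848
  bounce: vy ← 0.89·10.848 = 9.655
Arc 3: start y=0.000, vy=9.655 → t=1.968, apex=4.751, x_land=36.266, impact vy=-9.655
  bounce: vy ← 0.89·9.655 = 8.593
Arc 4: start y=0.000, vy=8.593 → t=1.752, apex=3.763, x_land=46.918, impact vy=-8.593
  bounce: vy ← 0.89·8.593 = 7.648
Arc 5: start y=0.000, vy=7.648 → t=1.559, apex=2.981, x_land=56.398, impact vy=-7.648
  bounce: vy ← 0.89·7.648 = 6.806
Arc 6: start y=0.000, vy=6.806 → t=1.388, apex=2.361, x_land=64.834, impact vy=-6.806
  bounce: vy ← 0.89·6.806 = 6.058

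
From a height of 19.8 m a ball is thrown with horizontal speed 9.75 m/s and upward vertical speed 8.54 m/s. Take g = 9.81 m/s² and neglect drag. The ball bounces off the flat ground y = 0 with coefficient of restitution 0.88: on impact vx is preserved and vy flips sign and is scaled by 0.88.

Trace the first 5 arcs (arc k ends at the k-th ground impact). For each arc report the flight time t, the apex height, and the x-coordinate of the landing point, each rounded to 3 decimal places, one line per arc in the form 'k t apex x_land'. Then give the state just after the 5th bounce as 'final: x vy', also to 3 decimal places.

Arc 1: start y=19.800, vy=8.540 → t=3.060, apex=23.517, x_land=29.837, impact vy=-21.480
  bounce: vy ← 0.88·21.480 = 18.903
Arc 2: start y=0.000, vy=18.903 → t=3.854, apex=18.212, x_land=67.411, impact vy=-18.903
  bounce: vy ← 0.88·18.903 = 16.634
Arc 3: start y=0.000, vy=16.634 → t=3.391, apex=14.103, x_land=100.476, impact vy=-16.634
  bounce: vy ← 0.88·16.634 = 14.638
Arc 4: start y=0.000, vy=14.638 → t=2.984, apex=10.921, x_land=129.574, impact vy=-14.638
  bounce: vy ← 0.88·14.638 = 12.882
Arc 5: start y=0.000, vy=12.882 → t=2.626, apex=8.458, x_land=155.180, impact vy=-12.882
  bounce: vy ← 0.88·12.882 = 11.336

1 3.060 23.517 29.837
2 3.854 18.212 67.411
3 3.391 14.103 100.476
4 2.984 10.921 129.574
5 2.626 8.458 155.180
final: 155.180 11.336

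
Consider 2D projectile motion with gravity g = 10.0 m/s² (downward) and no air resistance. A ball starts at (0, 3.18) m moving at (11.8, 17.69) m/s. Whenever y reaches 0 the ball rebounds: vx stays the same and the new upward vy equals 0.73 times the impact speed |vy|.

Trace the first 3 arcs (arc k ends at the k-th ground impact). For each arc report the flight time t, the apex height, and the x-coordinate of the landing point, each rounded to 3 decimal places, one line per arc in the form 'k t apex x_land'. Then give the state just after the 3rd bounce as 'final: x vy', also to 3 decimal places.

Arc 1: start y=3.180, vy=17.690 → t=3.709, apex=18.827, x_land=43.772, impact vy=-19.405
  bounce: vy ← 0.73·19.405 = 14.165
Arc 2: start y=0.000, vy=14.165 → t=2.833, apex=10.033, x_land=77.202, impact vy=-14.165
  bounce: vy ← 0.73·14.165 = 10.341
Arc 3: start y=0.000, vy=10.341 → t=2.068, apex=5.346, x_land=101.606, impact vy=-10.341
  bounce: vy ← 0.73·10.341 = 7.549

1 3.709 18.827 43.772
2 2.833 10.033 77.202
3 2.068 5.346 101.606
final: 101.606 7.549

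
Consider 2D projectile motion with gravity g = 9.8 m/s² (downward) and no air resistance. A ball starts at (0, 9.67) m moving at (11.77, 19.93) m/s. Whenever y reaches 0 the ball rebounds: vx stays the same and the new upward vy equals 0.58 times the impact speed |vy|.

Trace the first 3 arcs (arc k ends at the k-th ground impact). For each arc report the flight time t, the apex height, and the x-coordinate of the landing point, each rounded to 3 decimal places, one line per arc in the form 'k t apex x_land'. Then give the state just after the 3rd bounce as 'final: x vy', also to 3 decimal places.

Arc 1: start y=9.670, vy=19.930 → t=4.505, apex=29.936, x_land=53.028, impact vy=-24.223
  bounce: vy ← 0.58·24.223 = 14.049
Arc 2: start y=0.000, vy=14.049 → t=2.867, apex=10.070, x_land=86.775, impact vy=-14.049
  bounce: vy ← 0.58·14.049 = 8.149
Arc 3: start y=0.000, vy=8.149 → t=1.663, apex=3.388, x_land=106.348, impact vy=-8.149
  bounce: vy ← 0.58·8.149 = 4.726

1 4.505 29.936 53.028
2 2.867 10.070 86.775
3 1.663 3.388 106.348
final: 106.348 4.726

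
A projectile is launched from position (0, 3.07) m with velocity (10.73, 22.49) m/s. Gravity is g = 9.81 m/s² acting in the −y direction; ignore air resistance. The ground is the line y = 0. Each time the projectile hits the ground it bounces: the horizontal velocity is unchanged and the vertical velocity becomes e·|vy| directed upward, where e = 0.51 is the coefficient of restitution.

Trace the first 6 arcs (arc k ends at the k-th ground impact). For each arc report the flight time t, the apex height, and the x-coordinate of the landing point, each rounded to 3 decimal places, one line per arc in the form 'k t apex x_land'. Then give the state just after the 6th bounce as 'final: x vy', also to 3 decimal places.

Arc 1: start y=3.070, vy=22.490 → t=4.718, apex=28.850, x_land=50.622, impact vy=-23.791
  bounce: vy ← 0.51·23.791 = 12.134
Arc 2: start y=0.000, vy=12.134 → t=2.474, apex=7.504, x_land=77.165, impact vy=-12.134
  bounce: vy ← 0.51·12.134 = 6.188
Arc 3: start y=0.000, vy=6.188 → t=1.262, apex=1.952, x_land=90.702, impact vy=-6.188
  bounce: vy ← 0.51·6.188 = 3.156
Arc 4: start y=0.000, vy=3.156 → t=0.643, apex=0.508, x_land=97.606, impact vy=-3.156
  bounce: vy ← 0.51·3.156 = 1.610
Arc 5: start y=0.000, vy=1.610 → t=0.328, apex=0.132, x_land=101.127, impact vy=-1.610
  bounce: vy ← 0.51·1.610 = 0.821
Arc 6: start y=0.000, vy=0.821 → t=0.167, apex=0.034, x_land=102.922, impact vy=-0.821
  bounce: vy ← 0.51·0.821 = 0.419

1 4.718 28.850 50.622
2 2.474 7.504 77.165
3 1.262 1.952 90.702
4 0.643 0.508 97.606
5 0.328 0.132 101.127
6 0.167 0.034 102.922
final: 102.922 0.419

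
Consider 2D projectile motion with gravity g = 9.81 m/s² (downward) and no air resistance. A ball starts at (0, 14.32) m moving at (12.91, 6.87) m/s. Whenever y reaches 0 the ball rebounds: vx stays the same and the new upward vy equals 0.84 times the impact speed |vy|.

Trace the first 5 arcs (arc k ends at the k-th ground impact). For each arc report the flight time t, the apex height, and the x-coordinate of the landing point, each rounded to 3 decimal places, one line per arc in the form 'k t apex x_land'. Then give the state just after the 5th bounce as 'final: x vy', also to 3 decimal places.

Arc 1: start y=14.320, vy=6.870 → t=2.547, apex=16.726, x_land=32.880, impact vy=-18.115
  bounce: vy ← 0.84·18.115 = 15.217
Arc 2: start y=0.000, vy=15.217 → t=3.102, apex=11.802, x_land=72.931, impact vy=-15.217
  bounce: vy ← 0.84·15.217 = 12.782
Arc 3: start y=0.000, vy=12.782 → t=2.606, apex=8.327, x_land=106.573, impact vy=-12.782
  bounce: vy ← 0.84·12.782 = 10.737
Arc 4: start y=0.000, vy=10.737 → t=2.189, apex=5.876, x_land=134.833, impact vy=-10.737
  bounce: vy ← 0.84·10.737 = 9.019
Arc 5: start y=0.000, vy=9.019 → t=1.839, apex=4.146, x_land=158.571, impact vy=-9.019
  bounce: vy ← 0.84·9.019 = 7.576

1 2.547 16.726 32.880
2 3.102 11.802 72.931
3 2.606 8.327 106.573
4 2.189 5.876 134.833
5 1.839 4.146 158.571
final: 158.571 7.576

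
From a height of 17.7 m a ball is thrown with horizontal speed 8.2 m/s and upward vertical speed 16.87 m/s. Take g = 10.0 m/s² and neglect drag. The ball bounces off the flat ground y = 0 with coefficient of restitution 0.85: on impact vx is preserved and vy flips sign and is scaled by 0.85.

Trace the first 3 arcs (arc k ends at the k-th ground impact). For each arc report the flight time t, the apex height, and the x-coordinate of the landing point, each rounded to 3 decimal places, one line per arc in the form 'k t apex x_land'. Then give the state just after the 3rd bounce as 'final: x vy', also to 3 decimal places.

1 4.214 31.930 34.555
2 4.296 23.069 69.782
3 3.652 16.668 99.725
final: 99.725 15.519

Arc 1: start y=17.700, vy=16.870 → t=4.214, apex=31.930, x_land=34.555, impact vy=-25.270
  bounce: vy ← 0.85·25.270 = 21.480
Arc 2: start y=0.000, vy=21.480 → t=4.296, apex=23.069, x_land=69.782, impact vy=-21.480
  bounce: vy ← 0.85·21.480 = 18.258
Arc 3: start y=0.000, vy=18.258 → t=3.652, apex=16.668, x_land=99.725, impact vy=-18.258
  bounce: vy ← 0.85·18.258 = 15.519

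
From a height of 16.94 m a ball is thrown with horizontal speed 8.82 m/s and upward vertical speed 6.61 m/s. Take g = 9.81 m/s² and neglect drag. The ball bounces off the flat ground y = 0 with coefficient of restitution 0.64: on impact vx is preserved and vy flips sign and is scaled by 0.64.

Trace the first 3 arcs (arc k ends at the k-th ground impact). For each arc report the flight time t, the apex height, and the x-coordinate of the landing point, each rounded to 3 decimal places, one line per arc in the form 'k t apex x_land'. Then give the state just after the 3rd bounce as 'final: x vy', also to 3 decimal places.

Arc 1: start y=16.940, vy=6.610 → t=2.651, apex=19.167, x_land=23.378, impact vy=-19.392
  bounce: vy ← 0.64·19.392 = 12.411
Arc 2: start y=0.000, vy=12.411 → t=2.530, apex=7.851, x_land=45.695, impact vy=-12.411
  bounce: vy ← 0.64·12.411 = 7.943
Arc 3: start y=0.000, vy=7.943 → t=1.619, apex=3.216, x_land=59.978, impact vy=-7.943
  bounce: vy ← 0.64·7.943 = 5.084

1 2.651 19.167 23.378
2 2.530 7.851 45.695
3 1.619 3.216 59.978
final: 59.978 5.084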